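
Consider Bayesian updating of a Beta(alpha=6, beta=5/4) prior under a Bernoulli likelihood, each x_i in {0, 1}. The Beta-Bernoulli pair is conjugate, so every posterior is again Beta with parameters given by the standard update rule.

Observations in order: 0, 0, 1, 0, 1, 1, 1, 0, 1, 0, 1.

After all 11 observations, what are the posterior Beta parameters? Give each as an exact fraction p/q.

alpha=12, beta=25/4

obs 1: x=0 → posterior Beta(6, 9/4)
obs 2: x=0 → posterior Beta(6, 13/4)
obs 3: x=1 → posterior Beta(7, 13/4)
obs 4: x=0 → posterior Beta(7, 17/4)
obs 5: x=1 → posterior Beta(8, 17/4)
obs 6: x=1 → posterior Beta(9, 17/4)
obs 7: x=1 → posterior Beta(10, 17/4)
obs 8: x=0 → posterior Beta(10, 21/4)
obs 9: x=1 → posterior Beta(11, 21/4)
obs 10: x=0 → posterior Beta(11, 25/4)
obs 11: x=1 → posterior Beta(12, 25/4)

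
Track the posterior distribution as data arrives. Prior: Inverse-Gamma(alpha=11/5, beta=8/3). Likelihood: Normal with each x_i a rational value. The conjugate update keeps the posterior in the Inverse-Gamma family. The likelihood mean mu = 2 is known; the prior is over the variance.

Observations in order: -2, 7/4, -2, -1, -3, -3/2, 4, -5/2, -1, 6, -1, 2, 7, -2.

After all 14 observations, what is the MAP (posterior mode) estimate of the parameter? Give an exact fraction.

obs 1: x=-2 → posterior Inverse-Gamma(27/10, 32/3)
obs 2: x=7/4 → posterior Inverse-Gamma(16/5, 1027/96)
obs 3: x=-2 → posterior Inverse-Gamma(37/10, 1795/96)
obs 4: x=-1 → posterior Inverse-Gamma(21/5, 2227/96)
obs 5: x=-3 → posterior Inverse-Gamma(47/10, 3427/96)
obs 6: x=-3/2 → posterior Inverse-Gamma(26/5, 4015/96)
obs 7: x=4 → posterior Inverse-Gamma(57/10, 4207/96)
obs 8: x=-5/2 → posterior Inverse-Gamma(31/5, 5179/96)
obs 9: x=-1 → posterior Inverse-Gamma(67/10, 5611/96)
obs 10: x=6 → posterior Inverse-Gamma(36/5, 6379/96)
obs 11: x=-1 → posterior Inverse-Gamma(77/10, 6811/96)
obs 12: x=2 → posterior Inverse-Gamma(41/5, 6811/96)
obs 13: x=7 → posterior Inverse-Gamma(87/10, 8011/96)
obs 14: x=-2 → posterior Inverse-Gamma(46/5, 8779/96)

43895/4896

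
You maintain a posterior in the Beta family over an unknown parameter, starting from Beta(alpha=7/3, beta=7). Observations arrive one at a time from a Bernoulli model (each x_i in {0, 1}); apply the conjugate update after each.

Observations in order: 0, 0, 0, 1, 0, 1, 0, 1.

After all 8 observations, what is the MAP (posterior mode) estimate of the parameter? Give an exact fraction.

13/46

obs 1: x=0 → posterior Beta(7/3, 8)
obs 2: x=0 → posterior Beta(7/3, 9)
obs 3: x=0 → posterior Beta(7/3, 10)
obs 4: x=1 → posterior Beta(10/3, 10)
obs 5: x=0 → posterior Beta(10/3, 11)
obs 6: x=1 → posterior Beta(13/3, 11)
obs 7: x=0 → posterior Beta(13/3, 12)
obs 8: x=1 → posterior Beta(16/3, 12)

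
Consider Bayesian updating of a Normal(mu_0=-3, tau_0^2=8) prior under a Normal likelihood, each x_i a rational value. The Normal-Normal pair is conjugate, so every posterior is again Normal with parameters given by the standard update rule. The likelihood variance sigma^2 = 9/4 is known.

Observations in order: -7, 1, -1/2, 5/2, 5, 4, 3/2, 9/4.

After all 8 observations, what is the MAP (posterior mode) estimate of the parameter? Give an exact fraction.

253/265

obs 1: x=-7 → posterior Normal(-251/41, 72/41)
obs 2: x=1 → posterior Normal(-3, 72/73)
obs 3: x=-1/2 → posterior Normal(-47/21, 24/35)
obs 4: x=5/2 → posterior Normal(-155/137, 72/137)
obs 5: x=5 → posterior Normal(5/169, 72/169)
obs 6: x=4 → posterior Normal(133/201, 24/67)
obs 7: x=3/2 → posterior Normal(181/233, 72/233)
obs 8: x=9/4 → posterior Normal(253/265, 72/265)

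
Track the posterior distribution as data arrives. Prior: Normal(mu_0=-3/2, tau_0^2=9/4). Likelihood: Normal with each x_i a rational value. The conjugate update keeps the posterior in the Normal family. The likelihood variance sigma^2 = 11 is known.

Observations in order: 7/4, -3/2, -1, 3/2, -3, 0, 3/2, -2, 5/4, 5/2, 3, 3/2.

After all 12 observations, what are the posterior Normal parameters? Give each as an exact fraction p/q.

mu_0=-33/304, tau_0^2=99/152

obs 1: x=7/4 → posterior Normal(-201/212, 99/53)
obs 2: x=-3/2 → posterior Normal(-255/248, 99/62)
obs 3: x=-1 → posterior Normal(-291/284, 99/71)
obs 4: x=3/2 → posterior Normal(-237/320, 99/80)
obs 5: x=-3 → posterior Normal(-345/356, 99/89)
obs 6: x=0 → posterior Normal(-345/392, 99/98)
obs 7: x=3/2 → posterior Normal(-291/428, 99/107)
obs 8: x=-2 → posterior Normal(-363/464, 99/116)
obs 9: x=5/4 → posterior Normal(-159/250, 99/125)
obs 10: x=5/2 → posterior Normal(-57/134, 99/134)
obs 11: x=3 → posterior Normal(-30/143, 9/13)
obs 12: x=3/2 → posterior Normal(-33/304, 99/152)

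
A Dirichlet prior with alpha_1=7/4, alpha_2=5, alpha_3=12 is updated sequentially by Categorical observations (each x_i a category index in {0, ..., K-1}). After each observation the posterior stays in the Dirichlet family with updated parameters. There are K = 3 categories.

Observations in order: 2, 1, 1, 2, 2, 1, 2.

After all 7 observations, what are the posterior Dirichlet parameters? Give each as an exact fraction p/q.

alpha_1=7/4, alpha_2=8, alpha_3=16

obs 1: x=2 → posterior Dirichlet(7/4, 5, 13)
obs 2: x=1 → posterior Dirichlet(7/4, 6, 13)
obs 3: x=1 → posterior Dirichlet(7/4, 7, 13)
obs 4: x=2 → posterior Dirichlet(7/4, 7, 14)
obs 5: x=2 → posterior Dirichlet(7/4, 7, 15)
obs 6: x=1 → posterior Dirichlet(7/4, 8, 15)
obs 7: x=2 → posterior Dirichlet(7/4, 8, 16)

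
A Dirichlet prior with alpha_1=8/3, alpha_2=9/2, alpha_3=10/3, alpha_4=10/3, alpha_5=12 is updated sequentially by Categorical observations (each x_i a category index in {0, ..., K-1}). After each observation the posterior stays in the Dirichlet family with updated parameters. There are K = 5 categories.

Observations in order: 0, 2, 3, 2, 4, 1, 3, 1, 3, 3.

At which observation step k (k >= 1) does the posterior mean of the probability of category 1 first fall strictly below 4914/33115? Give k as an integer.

k = 5

obs 1: x=0 → posterior Dirichlet(11/3, 9/2, 10/3, 10/3, 12)
obs 2: x=2 → posterior Dirichlet(11/3, 9/2, 13/3, 10/3, 12)
obs 3: x=3 → posterior Dirichlet(11/3, 9/2, 13/3, 13/3, 12)
obs 4: x=2 → posterior Dirichlet(11/3, 9/2, 16/3, 13/3, 12)
obs 5: x=4 → posterior Dirichlet(11/3, 9/2, 16/3, 13/3, 13)
obs 6: x=1 → posterior Dirichlet(11/3, 11/2, 16/3, 13/3, 13)
obs 7: x=3 → posterior Dirichlet(11/3, 11/2, 16/3, 16/3, 13)
obs 8: x=1 → posterior Dirichlet(11/3, 13/2, 16/3, 16/3, 13)
obs 9: x=3 → posterior Dirichlet(11/3, 13/2, 16/3, 19/3, 13)
obs 10: x=3 → posterior Dirichlet(11/3, 13/2, 16/3, 22/3, 13)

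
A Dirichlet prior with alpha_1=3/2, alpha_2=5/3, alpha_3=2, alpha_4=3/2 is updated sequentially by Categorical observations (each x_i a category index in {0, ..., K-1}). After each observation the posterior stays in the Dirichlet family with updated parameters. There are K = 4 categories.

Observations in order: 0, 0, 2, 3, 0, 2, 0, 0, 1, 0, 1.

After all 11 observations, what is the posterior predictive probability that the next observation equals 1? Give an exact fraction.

11/53

obs 1: x=0 → posterior Dirichlet(5/2, 5/3, 2, 3/2)
obs 2: x=0 → posterior Dirichlet(7/2, 5/3, 2, 3/2)
obs 3: x=2 → posterior Dirichlet(7/2, 5/3, 3, 3/2)
obs 4: x=3 → posterior Dirichlet(7/2, 5/3, 3, 5/2)
obs 5: x=0 → posterior Dirichlet(9/2, 5/3, 3, 5/2)
obs 6: x=2 → posterior Dirichlet(9/2, 5/3, 4, 5/2)
obs 7: x=0 → posterior Dirichlet(11/2, 5/3, 4, 5/2)
obs 8: x=0 → posterior Dirichlet(13/2, 5/3, 4, 5/2)
obs 9: x=1 → posterior Dirichlet(13/2, 8/3, 4, 5/2)
obs 10: x=0 → posterior Dirichlet(15/2, 8/3, 4, 5/2)
obs 11: x=1 → posterior Dirichlet(15/2, 11/3, 4, 5/2)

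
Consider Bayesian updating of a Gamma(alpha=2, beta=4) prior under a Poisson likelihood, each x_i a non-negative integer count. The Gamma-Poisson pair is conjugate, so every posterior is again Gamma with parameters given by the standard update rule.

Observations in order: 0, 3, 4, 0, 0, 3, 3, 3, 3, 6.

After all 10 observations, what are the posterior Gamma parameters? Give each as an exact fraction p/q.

obs 1: x=0 → posterior Gamma(2, 5)
obs 2: x=3 → posterior Gamma(5, 6)
obs 3: x=4 → posterior Gamma(9, 7)
obs 4: x=0 → posterior Gamma(9, 8)
obs 5: x=0 → posterior Gamma(9, 9)
obs 6: x=3 → posterior Gamma(12, 10)
obs 7: x=3 → posterior Gamma(15, 11)
obs 8: x=3 → posterior Gamma(18, 12)
obs 9: x=3 → posterior Gamma(21, 13)
obs 10: x=6 → posterior Gamma(27, 14)

alpha=27, beta=14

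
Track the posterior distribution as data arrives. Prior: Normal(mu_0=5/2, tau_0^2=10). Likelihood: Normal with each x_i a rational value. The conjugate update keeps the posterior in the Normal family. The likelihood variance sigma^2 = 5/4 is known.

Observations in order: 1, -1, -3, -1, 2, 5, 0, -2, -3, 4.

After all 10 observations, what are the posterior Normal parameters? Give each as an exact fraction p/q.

obs 1: x=1 → posterior Normal(7/6, 10/9)
obs 2: x=-1 → posterior Normal(5/34, 10/17)
obs 3: x=-3 → posterior Normal(-43/50, 2/5)
obs 4: x=-1 → posterior Normal(-59/66, 10/33)
obs 5: x=2 → posterior Normal(-27/82, 10/41)
obs 6: x=5 → posterior Normal(53/98, 10/49)
obs 7: x=0 → posterior Normal(53/114, 10/57)
obs 8: x=-2 → posterior Normal(21/130, 2/13)
obs 9: x=-3 → posterior Normal(-27/146, 10/73)
obs 10: x=4 → posterior Normal(37/162, 10/81)

mu_0=37/162, tau_0^2=10/81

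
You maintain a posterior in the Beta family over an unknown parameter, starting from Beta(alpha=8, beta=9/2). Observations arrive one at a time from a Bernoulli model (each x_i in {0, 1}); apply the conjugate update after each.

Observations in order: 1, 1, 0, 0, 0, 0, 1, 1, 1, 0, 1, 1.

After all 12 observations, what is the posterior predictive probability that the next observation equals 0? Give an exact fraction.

19/49

obs 1: x=1 → posterior Beta(9, 9/2)
obs 2: x=1 → posterior Beta(10, 9/2)
obs 3: x=0 → posterior Beta(10, 11/2)
obs 4: x=0 → posterior Beta(10, 13/2)
obs 5: x=0 → posterior Beta(10, 15/2)
obs 6: x=0 → posterior Beta(10, 17/2)
obs 7: x=1 → posterior Beta(11, 17/2)
obs 8: x=1 → posterior Beta(12, 17/2)
obs 9: x=1 → posterior Beta(13, 17/2)
obs 10: x=0 → posterior Beta(13, 19/2)
obs 11: x=1 → posterior Beta(14, 19/2)
obs 12: x=1 → posterior Beta(15, 19/2)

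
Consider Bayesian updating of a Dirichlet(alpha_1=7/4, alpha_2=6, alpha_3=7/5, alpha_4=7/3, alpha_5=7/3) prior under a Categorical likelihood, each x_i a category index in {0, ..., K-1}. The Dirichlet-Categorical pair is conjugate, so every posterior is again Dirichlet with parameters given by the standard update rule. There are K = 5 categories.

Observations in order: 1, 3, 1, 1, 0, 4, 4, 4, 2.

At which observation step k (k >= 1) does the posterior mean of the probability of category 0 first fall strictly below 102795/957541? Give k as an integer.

k = 3

obs 1: x=1 → posterior Dirichlet(7/4, 7, 7/5, 7/3, 7/3)
obs 2: x=3 → posterior Dirichlet(7/4, 7, 7/5, 10/3, 7/3)
obs 3: x=1 → posterior Dirichlet(7/4, 8, 7/5, 10/3, 7/3)
obs 4: x=1 → posterior Dirichlet(7/4, 9, 7/5, 10/3, 7/3)
obs 5: x=0 → posterior Dirichlet(11/4, 9, 7/5, 10/3, 7/3)
obs 6: x=4 → posterior Dirichlet(11/4, 9, 7/5, 10/3, 10/3)
obs 7: x=4 → posterior Dirichlet(11/4, 9, 7/5, 10/3, 13/3)
obs 8: x=4 → posterior Dirichlet(11/4, 9, 7/5, 10/3, 16/3)
obs 9: x=2 → posterior Dirichlet(11/4, 9, 12/5, 10/3, 16/3)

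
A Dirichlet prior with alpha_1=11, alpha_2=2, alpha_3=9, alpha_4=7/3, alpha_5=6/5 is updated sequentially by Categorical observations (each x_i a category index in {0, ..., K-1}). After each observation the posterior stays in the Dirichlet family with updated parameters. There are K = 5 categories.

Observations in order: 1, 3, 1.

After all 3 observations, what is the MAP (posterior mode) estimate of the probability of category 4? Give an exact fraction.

3/353

obs 1: x=1 → posterior Dirichlet(11, 3, 9, 7/3, 6/5)
obs 2: x=3 → posterior Dirichlet(11, 3, 9, 10/3, 6/5)
obs 3: x=1 → posterior Dirichlet(11, 4, 9, 10/3, 6/5)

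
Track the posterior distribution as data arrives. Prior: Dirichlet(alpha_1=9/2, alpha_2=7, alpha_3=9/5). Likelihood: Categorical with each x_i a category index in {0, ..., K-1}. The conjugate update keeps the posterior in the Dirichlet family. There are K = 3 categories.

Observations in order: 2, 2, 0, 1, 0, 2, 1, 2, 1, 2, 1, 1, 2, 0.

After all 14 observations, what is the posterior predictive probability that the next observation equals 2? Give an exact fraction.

obs 1: x=2 → posterior Dirichlet(9/2, 7, 14/5)
obs 2: x=2 → posterior Dirichlet(9/2, 7, 19/5)
obs 3: x=0 → posterior Dirichlet(11/2, 7, 19/5)
obs 4: x=1 → posterior Dirichlet(11/2, 8, 19/5)
obs 5: x=0 → posterior Dirichlet(13/2, 8, 19/5)
obs 6: x=2 → posterior Dirichlet(13/2, 8, 24/5)
obs 7: x=1 → posterior Dirichlet(13/2, 9, 24/5)
obs 8: x=2 → posterior Dirichlet(13/2, 9, 29/5)
obs 9: x=1 → posterior Dirichlet(13/2, 10, 29/5)
obs 10: x=2 → posterior Dirichlet(13/2, 10, 34/5)
obs 11: x=1 → posterior Dirichlet(13/2, 11, 34/5)
obs 12: x=1 → posterior Dirichlet(13/2, 12, 34/5)
obs 13: x=2 → posterior Dirichlet(13/2, 12, 39/5)
obs 14: x=0 → posterior Dirichlet(15/2, 12, 39/5)

2/7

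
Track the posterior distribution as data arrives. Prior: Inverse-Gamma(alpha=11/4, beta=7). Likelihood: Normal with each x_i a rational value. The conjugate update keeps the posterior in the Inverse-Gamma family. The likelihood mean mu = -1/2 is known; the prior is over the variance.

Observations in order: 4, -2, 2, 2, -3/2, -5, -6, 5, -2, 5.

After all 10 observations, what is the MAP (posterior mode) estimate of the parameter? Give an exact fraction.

653/70

obs 1: x=4 → posterior Inverse-Gamma(13/4, 137/8)
obs 2: x=-2 → posterior Inverse-Gamma(15/4, 73/4)
obs 3: x=2 → posterior Inverse-Gamma(17/4, 171/8)
obs 4: x=2 → posterior Inverse-Gamma(19/4, 49/2)
obs 5: x=-3/2 → posterior Inverse-Gamma(21/4, 25)
obs 6: x=-5 → posterior Inverse-Gamma(23/4, 281/8)
obs 7: x=-6 → posterior Inverse-Gamma(25/4, 201/4)
obs 8: x=5 → posterior Inverse-Gamma(27/4, 523/8)
obs 9: x=-2 → posterior Inverse-Gamma(29/4, 133/2)
obs 10: x=5 → posterior Inverse-Gamma(31/4, 653/8)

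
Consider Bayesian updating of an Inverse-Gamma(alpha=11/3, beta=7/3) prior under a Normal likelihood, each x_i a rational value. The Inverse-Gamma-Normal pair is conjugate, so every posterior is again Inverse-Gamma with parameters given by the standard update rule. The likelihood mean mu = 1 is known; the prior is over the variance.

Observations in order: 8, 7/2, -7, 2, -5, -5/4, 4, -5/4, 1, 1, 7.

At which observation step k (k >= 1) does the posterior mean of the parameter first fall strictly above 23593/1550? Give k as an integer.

k = 5

obs 1: x=8 → posterior Inverse-Gamma(25/6, 161/6)
obs 2: x=7/2 → posterior Inverse-Gamma(14/3, 719/24)
obs 3: x=-7 → posterior Inverse-Gamma(31/6, 1487/24)
obs 4: x=2 → posterior Inverse-Gamma(17/3, 1499/24)
obs 5: x=-5 → posterior Inverse-Gamma(37/6, 1931/24)
obs 6: x=-5/4 → posterior Inverse-Gamma(20/3, 7967/96)
obs 7: x=4 → posterior Inverse-Gamma(43/6, 8399/96)
obs 8: x=-5/4 → posterior Inverse-Gamma(23/3, 4321/48)
obs 9: x=1 → posterior Inverse-Gamma(49/6, 4321/48)
obs 10: x=1 → posterior Inverse-Gamma(26/3, 4321/48)
obs 11: x=7 → posterior Inverse-Gamma(55/6, 5185/48)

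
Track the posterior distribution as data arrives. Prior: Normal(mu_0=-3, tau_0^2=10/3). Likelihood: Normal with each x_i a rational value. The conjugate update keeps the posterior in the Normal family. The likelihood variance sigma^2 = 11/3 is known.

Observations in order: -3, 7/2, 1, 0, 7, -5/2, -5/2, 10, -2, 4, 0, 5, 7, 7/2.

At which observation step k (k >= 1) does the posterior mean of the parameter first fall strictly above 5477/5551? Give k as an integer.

k = 8

obs 1: x=-3 → posterior Normal(-3, 110/63)
obs 2: x=7/2 → posterior Normal(-28/31, 110/93)
obs 3: x=1 → posterior Normal(-18/41, 110/123)
obs 4: x=0 → posterior Normal(-6/17, 110/153)
obs 5: x=7 → posterior Normal(52/61, 110/183)
obs 6: x=-5/2 → posterior Normal(27/71, 110/213)
obs 7: x=-5/2 → posterior Normal(2/81, 110/243)
obs 8: x=10 → posterior Normal(102/91, 110/273)
obs 9: x=-2 → posterior Normal(82/101, 110/303)
obs 10: x=4 → posterior Normal(122/111, 110/333)
obs 11: x=0 → posterior Normal(122/121, 10/33)
obs 12: x=5 → posterior Normal(172/131, 110/393)
obs 13: x=7 → posterior Normal(242/141, 110/423)
obs 14: x=7/2 → posterior Normal(277/151, 110/453)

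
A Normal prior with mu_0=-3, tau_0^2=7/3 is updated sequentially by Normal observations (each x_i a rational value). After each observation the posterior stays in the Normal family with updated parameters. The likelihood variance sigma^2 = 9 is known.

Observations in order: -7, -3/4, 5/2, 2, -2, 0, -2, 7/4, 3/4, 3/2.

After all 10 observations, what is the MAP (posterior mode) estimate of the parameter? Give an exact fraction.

obs 1: x=-7 → posterior Normal(-65/17, 63/34)
obs 2: x=-3/4 → posterior Normal(-541/164, 63/41)
obs 3: x=5/2 → posterior Normal(-157/64, 21/16)
obs 4: x=2 → posterior Normal(-83/44, 63/55)
obs 5: x=-2 → posterior Normal(-471/248, 63/62)
obs 6: x=0 → posterior Normal(-157/92, 21/23)
obs 7: x=-2 → posterior Normal(-527/304, 63/76)
obs 8: x=7/4 → posterior Normal(-239/166, 63/83)
obs 9: x=3/4 → posterior Normal(-457/360, 7/10)
obs 10: x=3/2 → posterior Normal(-415/388, 63/97)

-415/388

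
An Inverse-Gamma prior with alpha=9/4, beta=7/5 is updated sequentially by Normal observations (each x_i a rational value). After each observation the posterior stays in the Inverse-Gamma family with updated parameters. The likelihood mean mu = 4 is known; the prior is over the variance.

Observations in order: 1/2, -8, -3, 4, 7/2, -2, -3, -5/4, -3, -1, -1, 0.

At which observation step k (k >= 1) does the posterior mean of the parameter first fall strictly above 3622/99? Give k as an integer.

obs 1: x=1/2 → posterior Inverse-Gamma(11/4, 301/40)
obs 2: x=-8 → posterior Inverse-Gamma(13/4, 3181/40)
obs 3: x=-3 → posterior Inverse-Gamma(15/4, 4161/40)
obs 4: x=4 → posterior Inverse-Gamma(17/4, 4161/40)
obs 5: x=7/2 → posterior Inverse-Gamma(19/4, 2083/20)
obs 6: x=-2 → posterior Inverse-Gamma(21/4, 2443/20)
obs 7: x=-3 → posterior Inverse-Gamma(23/4, 2933/20)
obs 8: x=-5/4 → posterior Inverse-Gamma(25/4, 25669/160)
obs 9: x=-3 → posterior Inverse-Gamma(27/4, 29589/160)
obs 10: x=-1 → posterior Inverse-Gamma(29/4, 31589/160)
obs 11: x=-1 → posterior Inverse-Gamma(31/4, 33589/160)
obs 12: x=0 → posterior Inverse-Gamma(33/4, 34869/160)

k = 3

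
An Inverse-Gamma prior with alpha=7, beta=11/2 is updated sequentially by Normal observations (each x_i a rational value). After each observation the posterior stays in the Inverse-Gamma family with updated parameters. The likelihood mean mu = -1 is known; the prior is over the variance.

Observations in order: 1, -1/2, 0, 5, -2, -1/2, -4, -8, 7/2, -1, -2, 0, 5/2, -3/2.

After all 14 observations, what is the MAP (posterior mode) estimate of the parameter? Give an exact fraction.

39/8

obs 1: x=1 → posterior Inverse-Gamma(15/2, 15/2)
obs 2: x=-1/2 → posterior Inverse-Gamma(8, 61/8)
obs 3: x=0 → posterior Inverse-Gamma(17/2, 65/8)
obs 4: x=5 → posterior Inverse-Gamma(9, 209/8)
obs 5: x=-2 → posterior Inverse-Gamma(19/2, 213/8)
obs 6: x=-1/2 → posterior Inverse-Gamma(10, 107/4)
obs 7: x=-4 → posterior Inverse-Gamma(21/2, 125/4)
obs 8: x=-8 → posterior Inverse-Gamma(11, 223/4)
obs 9: x=7/2 → posterior Inverse-Gamma(23/2, 527/8)
obs 10: x=-1 → posterior Inverse-Gamma(12, 527/8)
obs 11: x=-2 → posterior Inverse-Gamma(25/2, 531/8)
obs 12: x=0 → posterior Inverse-Gamma(13, 535/8)
obs 13: x=5/2 → posterior Inverse-Gamma(27/2, 73)
obs 14: x=-3/2 → posterior Inverse-Gamma(14, 585/8)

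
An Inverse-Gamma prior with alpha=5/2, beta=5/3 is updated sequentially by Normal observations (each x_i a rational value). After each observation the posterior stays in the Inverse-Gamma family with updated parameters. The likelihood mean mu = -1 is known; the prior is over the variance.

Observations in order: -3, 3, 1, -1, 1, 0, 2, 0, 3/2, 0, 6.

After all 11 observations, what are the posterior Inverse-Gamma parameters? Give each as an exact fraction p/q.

alpha=8, beta=1183/24

obs 1: x=-3 → posterior Inverse-Gamma(3, 11/3)
obs 2: x=3 → posterior Inverse-Gamma(7/2, 35/3)
obs 3: x=1 → posterior Inverse-Gamma(4, 41/3)
obs 4: x=-1 → posterior Inverse-Gamma(9/2, 41/3)
obs 5: x=1 → posterior Inverse-Gamma(5, 47/3)
obs 6: x=0 → posterior Inverse-Gamma(11/2, 97/6)
obs 7: x=2 → posterior Inverse-Gamma(6, 62/3)
obs 8: x=0 → posterior Inverse-Gamma(13/2, 127/6)
obs 9: x=3/2 → posterior Inverse-Gamma(7, 583/24)
obs 10: x=0 → posterior Inverse-Gamma(15/2, 595/24)
obs 11: x=6 → posterior Inverse-Gamma(8, 1183/24)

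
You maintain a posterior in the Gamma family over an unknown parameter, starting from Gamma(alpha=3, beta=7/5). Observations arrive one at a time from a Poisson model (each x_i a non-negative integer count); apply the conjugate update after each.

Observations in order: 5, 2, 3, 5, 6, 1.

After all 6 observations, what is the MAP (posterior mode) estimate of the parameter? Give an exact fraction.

120/37

obs 1: x=5 → posterior Gamma(8, 12/5)
obs 2: x=2 → posterior Gamma(10, 17/5)
obs 3: x=3 → posterior Gamma(13, 22/5)
obs 4: x=5 → posterior Gamma(18, 27/5)
obs 5: x=6 → posterior Gamma(24, 32/5)
obs 6: x=1 → posterior Gamma(25, 37/5)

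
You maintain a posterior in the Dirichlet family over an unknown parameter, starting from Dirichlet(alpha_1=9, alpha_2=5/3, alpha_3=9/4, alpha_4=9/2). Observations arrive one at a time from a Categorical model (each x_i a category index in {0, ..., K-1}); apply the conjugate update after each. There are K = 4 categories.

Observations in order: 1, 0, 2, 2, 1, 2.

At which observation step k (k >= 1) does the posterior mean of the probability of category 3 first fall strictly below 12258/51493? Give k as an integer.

k = 2

obs 1: x=1 → posterior Dirichlet(9, 8/3, 9/4, 9/2)
obs 2: x=0 → posterior Dirichlet(10, 8/3, 9/4, 9/2)
obs 3: x=2 → posterior Dirichlet(10, 8/3, 13/4, 9/2)
obs 4: x=2 → posterior Dirichlet(10, 8/3, 17/4, 9/2)
obs 5: x=1 → posterior Dirichlet(10, 11/3, 17/4, 9/2)
obs 6: x=2 → posterior Dirichlet(10, 11/3, 21/4, 9/2)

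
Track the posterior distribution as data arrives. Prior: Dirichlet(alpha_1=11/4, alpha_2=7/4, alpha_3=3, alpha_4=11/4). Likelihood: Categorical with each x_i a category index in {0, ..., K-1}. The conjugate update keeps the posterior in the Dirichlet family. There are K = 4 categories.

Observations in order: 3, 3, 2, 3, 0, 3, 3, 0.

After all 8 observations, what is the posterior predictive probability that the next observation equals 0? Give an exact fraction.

obs 1: x=3 → posterior Dirichlet(11/4, 7/4, 3, 15/4)
obs 2: x=3 → posterior Dirichlet(11/4, 7/4, 3, 19/4)
obs 3: x=2 → posterior Dirichlet(11/4, 7/4, 4, 19/4)
obs 4: x=3 → posterior Dirichlet(11/4, 7/4, 4, 23/4)
obs 5: x=0 → posterior Dirichlet(15/4, 7/4, 4, 23/4)
obs 6: x=3 → posterior Dirichlet(15/4, 7/4, 4, 27/4)
obs 7: x=3 → posterior Dirichlet(15/4, 7/4, 4, 31/4)
obs 8: x=0 → posterior Dirichlet(19/4, 7/4, 4, 31/4)

19/73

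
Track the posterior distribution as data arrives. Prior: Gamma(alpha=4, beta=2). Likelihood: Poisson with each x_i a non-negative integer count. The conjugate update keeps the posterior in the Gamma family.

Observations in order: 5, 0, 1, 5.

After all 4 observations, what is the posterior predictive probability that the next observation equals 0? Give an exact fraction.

obs 1: x=5 → posterior Gamma(9, 3)
obs 2: x=0 → posterior Gamma(9, 4)
obs 3: x=1 → posterior Gamma(10, 5)
obs 4: x=5 → posterior Gamma(15, 6)

470184984576/4747561509943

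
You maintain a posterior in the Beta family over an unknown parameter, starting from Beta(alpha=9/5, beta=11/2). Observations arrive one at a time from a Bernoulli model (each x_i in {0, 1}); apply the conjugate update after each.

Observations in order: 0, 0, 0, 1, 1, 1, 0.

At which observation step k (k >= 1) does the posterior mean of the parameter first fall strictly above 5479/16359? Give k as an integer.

obs 1: x=0 → posterior Beta(9/5, 13/2)
obs 2: x=0 → posterior Beta(9/5, 15/2)
obs 3: x=0 → posterior Beta(9/5, 17/2)
obs 4: x=1 → posterior Beta(14/5, 17/2)
obs 5: x=1 → posterior Beta(19/5, 17/2)
obs 6: x=1 → posterior Beta(24/5, 17/2)
obs 7: x=0 → posterior Beta(24/5, 19/2)

k = 6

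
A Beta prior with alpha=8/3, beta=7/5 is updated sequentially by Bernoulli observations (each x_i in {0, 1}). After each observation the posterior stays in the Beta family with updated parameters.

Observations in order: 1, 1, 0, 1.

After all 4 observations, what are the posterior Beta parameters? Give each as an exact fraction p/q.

obs 1: x=1 → posterior Beta(11/3, 7/5)
obs 2: x=1 → posterior Beta(14/3, 7/5)
obs 3: x=0 → posterior Beta(14/3, 12/5)
obs 4: x=1 → posterior Beta(17/3, 12/5)

alpha=17/3, beta=12/5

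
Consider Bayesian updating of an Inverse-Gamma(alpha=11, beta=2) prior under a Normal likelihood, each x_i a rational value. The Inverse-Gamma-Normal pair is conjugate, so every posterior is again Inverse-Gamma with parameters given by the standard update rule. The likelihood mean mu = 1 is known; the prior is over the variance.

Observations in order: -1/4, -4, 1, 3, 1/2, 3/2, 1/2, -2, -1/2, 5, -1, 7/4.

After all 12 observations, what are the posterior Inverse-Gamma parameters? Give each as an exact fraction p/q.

obs 1: x=-1/4 → posterior Inverse-Gamma(23/2, 89/32)
obs 2: x=-4 → posterior Inverse-Gamma(12, 489/32)
obs 3: x=1 → posterior Inverse-Gamma(25/2, 489/32)
obs 4: x=3 → posterior Inverse-Gamma(13, 553/32)
obs 5: x=1/2 → posterior Inverse-Gamma(27/2, 557/32)
obs 6: x=3/2 → posterior Inverse-Gamma(14, 561/32)
obs 7: x=1/2 → posterior Inverse-Gamma(29/2, 565/32)
obs 8: x=-2 → posterior Inverse-Gamma(15, 709/32)
obs 9: x=-1/2 → posterior Inverse-Gamma(31/2, 745/32)
obs 10: x=5 → posterior Inverse-Gamma(16, 1001/32)
obs 11: x=-1 → posterior Inverse-Gamma(33/2, 1065/32)
obs 12: x=7/4 → posterior Inverse-Gamma(17, 537/16)

alpha=17, beta=537/16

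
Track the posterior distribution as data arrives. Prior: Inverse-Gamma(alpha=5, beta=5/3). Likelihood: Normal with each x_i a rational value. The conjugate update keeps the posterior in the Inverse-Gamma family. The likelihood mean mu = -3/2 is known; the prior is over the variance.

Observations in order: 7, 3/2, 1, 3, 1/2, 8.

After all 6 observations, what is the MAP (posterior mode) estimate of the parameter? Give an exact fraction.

308/27

obs 1: x=7 → posterior Inverse-Gamma(11/2, 907/24)
obs 2: x=3/2 → posterior Inverse-Gamma(6, 1015/24)
obs 3: x=1 → posterior Inverse-Gamma(13/2, 545/12)
obs 4: x=3 → posterior Inverse-Gamma(7, 1333/24)
obs 5: x=1/2 → posterior Inverse-Gamma(15/2, 1381/24)
obs 6: x=8 → posterior Inverse-Gamma(8, 308/3)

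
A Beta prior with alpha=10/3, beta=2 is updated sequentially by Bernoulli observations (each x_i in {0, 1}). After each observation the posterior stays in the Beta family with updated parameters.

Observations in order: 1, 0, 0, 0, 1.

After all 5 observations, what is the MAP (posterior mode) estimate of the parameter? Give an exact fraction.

obs 1: x=1 → posterior Beta(13/3, 2)
obs 2: x=0 → posterior Beta(13/3, 3)
obs 3: x=0 → posterior Beta(13/3, 4)
obs 4: x=0 → posterior Beta(13/3, 5)
obs 5: x=1 → posterior Beta(16/3, 5)

13/25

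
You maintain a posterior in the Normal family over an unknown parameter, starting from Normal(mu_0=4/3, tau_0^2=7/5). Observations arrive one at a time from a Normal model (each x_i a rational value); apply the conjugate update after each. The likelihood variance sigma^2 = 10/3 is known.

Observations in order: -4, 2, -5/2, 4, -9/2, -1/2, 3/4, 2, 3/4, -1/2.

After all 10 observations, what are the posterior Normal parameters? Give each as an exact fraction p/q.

obs 1: x=-4 → posterior Normal(-52/213, 70/71)
obs 2: x=2 → posterior Normal(37/138, 35/46)
obs 3: x=-5/2 → posterior Normal(-167/678, 70/113)
obs 4: x=4 → posterior Normal(337/804, 35/67)
obs 5: x=-9/2 → posterior Normal(-23/93, 14/31)
obs 6: x=-1/2 → posterior Normal(-293/1056, 35/88)
obs 7: x=3/4 → posterior Normal(-397/2364, 70/197)
obs 8: x=2 → posterior Normal(107/2616, 35/109)
obs 9: x=3/4 → posterior Normal(74/717, 70/239)
obs 10: x=-1/2 → posterior Normal(17/312, 7/26)

mu_0=17/312, tau_0^2=7/26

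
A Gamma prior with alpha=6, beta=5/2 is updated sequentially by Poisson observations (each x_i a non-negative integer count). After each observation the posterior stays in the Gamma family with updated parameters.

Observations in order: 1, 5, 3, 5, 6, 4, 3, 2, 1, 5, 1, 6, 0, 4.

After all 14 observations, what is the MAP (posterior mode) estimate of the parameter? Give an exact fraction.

34/11

obs 1: x=1 → posterior Gamma(7, 7/2)
obs 2: x=5 → posterior Gamma(12, 9/2)
obs 3: x=3 → posterior Gamma(15, 11/2)
obs 4: x=5 → posterior Gamma(20, 13/2)
obs 5: x=6 → posterior Gamma(26, 15/2)
obs 6: x=4 → posterior Gamma(30, 17/2)
obs 7: x=3 → posterior Gamma(33, 19/2)
obs 8: x=2 → posterior Gamma(35, 21/2)
obs 9: x=1 → posterior Gamma(36, 23/2)
obs 10: x=5 → posterior Gamma(41, 25/2)
obs 11: x=1 → posterior Gamma(42, 27/2)
obs 12: x=6 → posterior Gamma(48, 29/2)
obs 13: x=0 → posterior Gamma(48, 31/2)
obs 14: x=4 → posterior Gamma(52, 33/2)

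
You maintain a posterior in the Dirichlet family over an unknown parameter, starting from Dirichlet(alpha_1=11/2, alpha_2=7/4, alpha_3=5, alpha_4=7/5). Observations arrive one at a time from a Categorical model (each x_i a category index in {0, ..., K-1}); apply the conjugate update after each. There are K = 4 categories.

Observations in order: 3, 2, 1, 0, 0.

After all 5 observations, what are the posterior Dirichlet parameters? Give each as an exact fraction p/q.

obs 1: x=3 → posterior Dirichlet(11/2, 7/4, 5, 12/5)
obs 2: x=2 → posterior Dirichlet(11/2, 7/4, 6, 12/5)
obs 3: x=1 → posterior Dirichlet(11/2, 11/4, 6, 12/5)
obs 4: x=0 → posterior Dirichlet(13/2, 11/4, 6, 12/5)
obs 5: x=0 → posterior Dirichlet(15/2, 11/4, 6, 12/5)

alpha_1=15/2, alpha_2=11/4, alpha_3=6, alpha_4=12/5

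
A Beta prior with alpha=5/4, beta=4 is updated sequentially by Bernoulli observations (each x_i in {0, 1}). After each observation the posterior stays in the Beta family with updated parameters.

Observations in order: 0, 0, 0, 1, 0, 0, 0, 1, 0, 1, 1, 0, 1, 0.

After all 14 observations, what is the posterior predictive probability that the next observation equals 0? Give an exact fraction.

52/77

obs 1: x=0 → posterior Beta(5/4, 5)
obs 2: x=0 → posterior Beta(5/4, 6)
obs 3: x=0 → posterior Beta(5/4, 7)
obs 4: x=1 → posterior Beta(9/4, 7)
obs 5: x=0 → posterior Beta(9/4, 8)
obs 6: x=0 → posterior Beta(9/4, 9)
obs 7: x=0 → posterior Beta(9/4, 10)
obs 8: x=1 → posterior Beta(13/4, 10)
obs 9: x=0 → posterior Beta(13/4, 11)
obs 10: x=1 → posterior Beta(17/4, 11)
obs 11: x=1 → posterior Beta(21/4, 11)
obs 12: x=0 → posterior Beta(21/4, 12)
obs 13: x=1 → posterior Beta(25/4, 12)
obs 14: x=0 → posterior Beta(25/4, 13)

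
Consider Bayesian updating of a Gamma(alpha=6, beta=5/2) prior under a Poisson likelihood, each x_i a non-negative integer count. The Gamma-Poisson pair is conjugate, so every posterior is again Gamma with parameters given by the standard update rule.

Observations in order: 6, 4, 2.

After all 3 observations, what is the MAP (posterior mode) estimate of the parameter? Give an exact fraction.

obs 1: x=6 → posterior Gamma(12, 7/2)
obs 2: x=4 → posterior Gamma(16, 9/2)
obs 3: x=2 → posterior Gamma(18, 11/2)

34/11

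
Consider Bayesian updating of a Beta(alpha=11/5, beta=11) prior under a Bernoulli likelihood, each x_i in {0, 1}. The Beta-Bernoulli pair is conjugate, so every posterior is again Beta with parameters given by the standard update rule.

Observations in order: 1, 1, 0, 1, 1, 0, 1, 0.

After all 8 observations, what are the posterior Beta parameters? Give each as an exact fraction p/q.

obs 1: x=1 → posterior Beta(16/5, 11)
obs 2: x=1 → posterior Beta(21/5, 11)
obs 3: x=0 → posterior Beta(21/5, 12)
obs 4: x=1 → posterior Beta(26/5, 12)
obs 5: x=1 → posterior Beta(31/5, 12)
obs 6: x=0 → posterior Beta(31/5, 13)
obs 7: x=1 → posterior Beta(36/5, 13)
obs 8: x=0 → posterior Beta(36/5, 14)

alpha=36/5, beta=14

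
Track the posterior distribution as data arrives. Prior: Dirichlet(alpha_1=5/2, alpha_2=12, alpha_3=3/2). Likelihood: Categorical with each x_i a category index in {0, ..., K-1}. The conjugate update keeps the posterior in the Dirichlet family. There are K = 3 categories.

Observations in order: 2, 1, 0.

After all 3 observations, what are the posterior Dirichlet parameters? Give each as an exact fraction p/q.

obs 1: x=2 → posterior Dirichlet(5/2, 12, 5/2)
obs 2: x=1 → posterior Dirichlet(5/2, 13, 5/2)
obs 3: x=0 → posterior Dirichlet(7/2, 13, 5/2)

alpha_1=7/2, alpha_2=13, alpha_3=5/2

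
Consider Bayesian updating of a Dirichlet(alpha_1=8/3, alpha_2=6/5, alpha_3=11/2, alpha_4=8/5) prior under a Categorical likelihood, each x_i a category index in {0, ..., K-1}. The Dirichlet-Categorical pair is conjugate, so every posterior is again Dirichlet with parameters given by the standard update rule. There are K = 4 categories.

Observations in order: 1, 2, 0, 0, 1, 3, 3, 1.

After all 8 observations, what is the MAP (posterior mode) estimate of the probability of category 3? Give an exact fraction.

78/449

obs 1: x=1 → posterior Dirichlet(8/3, 11/5, 11/2, 8/5)
obs 2: x=2 → posterior Dirichlet(8/3, 11/5, 13/2, 8/5)
obs 3: x=0 → posterior Dirichlet(11/3, 11/5, 13/2, 8/5)
obs 4: x=0 → posterior Dirichlet(14/3, 11/5, 13/2, 8/5)
obs 5: x=1 → posterior Dirichlet(14/3, 16/5, 13/2, 8/5)
obs 6: x=3 → posterior Dirichlet(14/3, 16/5, 13/2, 13/5)
obs 7: x=3 → posterior Dirichlet(14/3, 16/5, 13/2, 18/5)
obs 8: x=1 → posterior Dirichlet(14/3, 21/5, 13/2, 18/5)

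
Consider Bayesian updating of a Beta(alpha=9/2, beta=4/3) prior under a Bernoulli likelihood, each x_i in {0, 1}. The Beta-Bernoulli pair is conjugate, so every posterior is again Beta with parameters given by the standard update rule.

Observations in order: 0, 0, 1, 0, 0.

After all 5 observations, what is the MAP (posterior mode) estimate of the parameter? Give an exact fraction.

obs 1: x=0 → posterior Beta(9/2, 7/3)
obs 2: x=0 → posterior Beta(9/2, 10/3)
obs 3: x=1 → posterior Beta(11/2, 10/3)
obs 4: x=0 → posterior Beta(11/2, 13/3)
obs 5: x=0 → posterior Beta(11/2, 16/3)

27/53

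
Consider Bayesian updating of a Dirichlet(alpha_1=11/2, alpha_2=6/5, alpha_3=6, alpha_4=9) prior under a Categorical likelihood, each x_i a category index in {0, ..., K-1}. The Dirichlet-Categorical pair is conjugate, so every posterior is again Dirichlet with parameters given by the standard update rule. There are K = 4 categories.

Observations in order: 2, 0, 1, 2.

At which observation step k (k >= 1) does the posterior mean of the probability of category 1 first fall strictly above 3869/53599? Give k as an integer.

obs 1: x=2 → posterior Dirichlet(11/2, 6/5, 7, 9)
obs 2: x=0 → posterior Dirichlet(13/2, 6/5, 7, 9)
obs 3: x=1 → posterior Dirichlet(13/2, 11/5, 7, 9)
obs 4: x=2 → posterior Dirichlet(13/2, 11/5, 8, 9)

k = 3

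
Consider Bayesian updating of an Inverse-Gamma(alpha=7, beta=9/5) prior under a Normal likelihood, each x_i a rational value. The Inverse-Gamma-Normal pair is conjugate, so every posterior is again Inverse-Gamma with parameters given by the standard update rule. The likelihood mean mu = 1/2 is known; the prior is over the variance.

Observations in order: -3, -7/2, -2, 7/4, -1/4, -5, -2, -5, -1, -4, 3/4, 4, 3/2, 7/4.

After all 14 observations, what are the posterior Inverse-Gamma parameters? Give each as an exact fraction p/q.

obs 1: x=-3 → posterior Inverse-Gamma(15/2, 317/40)
obs 2: x=-7/2 → posterior Inverse-Gamma(8, 637/40)
obs 3: x=-2 → posterior Inverse-Gamma(17/2, 381/20)
obs 4: x=7/4 → posterior Inverse-Gamma(9, 3173/160)
obs 5: x=-1/4 → posterior Inverse-Gamma(19/2, 1609/80)
obs 6: x=-5 → posterior Inverse-Gamma(10, 2819/80)
obs 7: x=-2 → posterior Inverse-Gamma(21/2, 3069/80)
obs 8: x=-5 → posterior Inverse-Gamma(11, 4279/80)
obs 9: x=-1 → posterior Inverse-Gamma(23/2, 4369/80)
obs 10: x=-4 → posterior Inverse-Gamma(12, 5179/80)
obs 11: x=3/4 → posterior Inverse-Gamma(25/2, 10363/160)
obs 12: x=4 → posterior Inverse-Gamma(13, 11343/160)
obs 13: x=3/2 → posterior Inverse-Gamma(27/2, 11423/160)
obs 14: x=7/4 → posterior Inverse-Gamma(14, 2887/40)

alpha=14, beta=2887/40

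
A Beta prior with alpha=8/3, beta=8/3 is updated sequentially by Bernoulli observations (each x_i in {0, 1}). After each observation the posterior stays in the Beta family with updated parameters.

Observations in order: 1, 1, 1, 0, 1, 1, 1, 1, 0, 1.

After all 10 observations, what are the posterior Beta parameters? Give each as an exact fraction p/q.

obs 1: x=1 → posterior Beta(11/3, 8/3)
obs 2: x=1 → posterior Beta(14/3, 8/3)
obs 3: x=1 → posterior Beta(17/3, 8/3)
obs 4: x=0 → posterior Beta(17/3, 11/3)
obs 5: x=1 → posterior Beta(20/3, 11/3)
obs 6: x=1 → posterior Beta(23/3, 11/3)
obs 7: x=1 → posterior Beta(26/3, 11/3)
obs 8: x=1 → posterior Beta(29/3, 11/3)
obs 9: x=0 → posterior Beta(29/3, 14/3)
obs 10: x=1 → posterior Beta(32/3, 14/3)

alpha=32/3, beta=14/3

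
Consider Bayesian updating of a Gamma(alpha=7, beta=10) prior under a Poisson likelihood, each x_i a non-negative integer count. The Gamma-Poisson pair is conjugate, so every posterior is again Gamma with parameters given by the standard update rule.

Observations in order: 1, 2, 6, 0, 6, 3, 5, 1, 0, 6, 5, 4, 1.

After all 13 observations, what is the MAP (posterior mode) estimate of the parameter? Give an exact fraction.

2

obs 1: x=1 → posterior Gamma(8, 11)
obs 2: x=2 → posterior Gamma(10, 12)
obs 3: x=6 → posterior Gamma(16, 13)
obs 4: x=0 → posterior Gamma(16, 14)
obs 5: x=6 → posterior Gamma(22, 15)
obs 6: x=3 → posterior Gamma(25, 16)
obs 7: x=5 → posterior Gamma(30, 17)
obs 8: x=1 → posterior Gamma(31, 18)
obs 9: x=0 → posterior Gamma(31, 19)
obs 10: x=6 → posterior Gamma(37, 20)
obs 11: x=5 → posterior Gamma(42, 21)
obs 12: x=4 → posterior Gamma(46, 22)
obs 13: x=1 → posterior Gamma(47, 23)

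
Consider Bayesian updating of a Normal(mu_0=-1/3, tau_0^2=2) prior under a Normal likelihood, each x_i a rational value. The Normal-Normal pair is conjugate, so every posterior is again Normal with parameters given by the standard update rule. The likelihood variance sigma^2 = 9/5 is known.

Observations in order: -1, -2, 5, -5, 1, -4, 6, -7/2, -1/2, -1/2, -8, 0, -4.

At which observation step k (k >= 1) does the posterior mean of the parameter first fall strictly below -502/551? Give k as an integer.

obs 1: x=-1 → posterior Normal(-13/19, 18/19)
obs 2: x=-2 → posterior Normal(-33/29, 18/29)
obs 3: x=5 → posterior Normal(17/39, 6/13)
obs 4: x=-5 → posterior Normal(-33/49, 18/49)
obs 5: x=1 → posterior Normal(-23/59, 18/59)
obs 6: x=-4 → posterior Normal(-21/23, 6/23)
obs 7: x=6 → posterior Normal(-3/79, 18/79)
obs 8: x=-7/2 → posterior Normal(-38/89, 18/89)
obs 9: x=-1/2 → posterior Normal(-43/99, 2/11)
obs 10: x=-1/2 → posterior Normal(-48/109, 18/109)
obs 11: x=-8 → posterior Normal(-128/119, 18/119)
obs 12: x=0 → posterior Normal(-128/129, 6/43)
obs 13: x=-4 → posterior Normal(-168/139, 18/139)

k = 2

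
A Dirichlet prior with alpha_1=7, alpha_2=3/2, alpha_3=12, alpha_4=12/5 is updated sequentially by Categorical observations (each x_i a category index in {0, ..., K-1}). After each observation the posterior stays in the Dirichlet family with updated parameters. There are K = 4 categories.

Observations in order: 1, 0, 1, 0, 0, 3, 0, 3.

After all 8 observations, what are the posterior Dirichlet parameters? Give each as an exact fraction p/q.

obs 1: x=1 → posterior Dirichlet(7, 5/2, 12, 12/5)
obs 2: x=0 → posterior Dirichlet(8, 5/2, 12, 12/5)
obs 3: x=1 → posterior Dirichlet(8, 7/2, 12, 12/5)
obs 4: x=0 → posterior Dirichlet(9, 7/2, 12, 12/5)
obs 5: x=0 → posterior Dirichlet(10, 7/2, 12, 12/5)
obs 6: x=3 → posterior Dirichlet(10, 7/2, 12, 17/5)
obs 7: x=0 → posterior Dirichlet(11, 7/2, 12, 17/5)
obs 8: x=3 → posterior Dirichlet(11, 7/2, 12, 22/5)

alpha_1=11, alpha_2=7/2, alpha_3=12, alpha_4=22/5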